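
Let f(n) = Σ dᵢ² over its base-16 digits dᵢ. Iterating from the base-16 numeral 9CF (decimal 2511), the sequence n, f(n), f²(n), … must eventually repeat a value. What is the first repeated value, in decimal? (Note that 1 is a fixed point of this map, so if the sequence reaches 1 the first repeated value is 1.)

1

2511 = (9,12,15)_16 → 9² + 12² + 15² = 450
450 = (1,12,2)_16 → 1² + 12² + 2² = 149
149 = (9,5)_16 → 9² + 5² = 106
106 = (6,10)_16 → 6² + 10² = 136
136 = (8,8)_16 → 8² + 8² = 128
128 = (8,0)_16 → 8² + 0² = 64
64 = (4,0)_16 → 4² + 0² = 16
16 = (1,0)_16 → 1² + 0² = 1  — reached the fixed point 1.
1 → 1, so 1 is the first repeated value.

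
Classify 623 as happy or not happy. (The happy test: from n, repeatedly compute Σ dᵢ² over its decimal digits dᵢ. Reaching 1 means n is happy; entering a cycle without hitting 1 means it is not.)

623 → 49
49 → 97
97 → 130
130 → 10
10 → 1  — reached 1.

happy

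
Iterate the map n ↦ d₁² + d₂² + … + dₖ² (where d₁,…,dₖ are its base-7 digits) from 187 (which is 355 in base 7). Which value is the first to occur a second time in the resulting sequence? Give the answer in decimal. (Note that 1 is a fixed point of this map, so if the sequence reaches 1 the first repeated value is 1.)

187 = (3,5,5)_7 → 59
59 = (1,1,3)_7 → 11
11 = (1,4)_7 → 17
17 = (2,3)_7 → 13
13 = (1,6)_7 → 37
37 = (5,2)_7 → 29
29 = (4,1)_7 → 17  — 17 already appeared earlier.

17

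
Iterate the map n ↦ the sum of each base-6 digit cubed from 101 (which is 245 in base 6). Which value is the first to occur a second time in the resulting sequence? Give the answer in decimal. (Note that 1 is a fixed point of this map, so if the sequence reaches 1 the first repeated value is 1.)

101 = (2,4,5)_6 → 2³ + 4³ + 5³ = 197
197 = (5,2,5)_6 → 5³ + 2³ + 5³ = 258
258 = (1,1,1,0)_6 → 1³ + 1³ + 1³ + 0³ = 3
3 = (3)_6 → 3³ = 27
27 = (4,3)_6 → 4³ + 3³ = 91
91 = (2,3,1)_6 → 2³ + 3³ + 1³ = 36
36 = (1,0,0)_6 → 1³ + 0³ + 0³ = 1  — reached the fixed point 1.
1 → 1, so 1 is the first repeated value.

1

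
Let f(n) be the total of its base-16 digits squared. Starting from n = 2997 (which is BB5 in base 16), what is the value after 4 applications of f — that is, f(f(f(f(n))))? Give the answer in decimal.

2997 = (11,11,5)_16 → 11² + 11² + 5² = 121 + 121 + 25 = 267
267 = (1,0,11)_16 → 1² + 0² + 11² = 1 + 0 + 121 = 122
122 = (7,10)_16 → 7² + 10² = 49 + 100 = 149
149 = (9,5)_16 → 9² + 5² = 81 + 25 = 106

106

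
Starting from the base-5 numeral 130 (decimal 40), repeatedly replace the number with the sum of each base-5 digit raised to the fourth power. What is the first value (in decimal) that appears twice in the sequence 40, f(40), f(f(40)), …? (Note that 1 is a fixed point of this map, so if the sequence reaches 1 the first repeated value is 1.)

528

40 = (1,3,0)_5 → 1⁴ + 3⁴ + 0⁴ = 1 + 81 + 0 = 82
82 = (3,1,2)_5 → 3⁴ + 1⁴ + 2⁴ = 81 + 1 + 16 = 98
98 = (3,4,3)_5 → 3⁴ + 4⁴ + 3⁴ = 81 + 256 + 81 = 418
418 = (3,1,3,3)_5 → 3⁴ + 1⁴ + 3⁴ + 3⁴ = 81 + 1 + 81 + 81 = 244
244 = (1,4,3,4)_5 → 1⁴ + 4⁴ + 3⁴ + 4⁴ = 1 + 256 + 81 + 256 = 594
594 = (4,3,3,4)_5 → 4⁴ + 3⁴ + 3⁴ + 4⁴ = 256 + 81 + 81 + 256 = 674
674 = (1,0,1,4,4)_5 → 1⁴ + 0⁴ + 1⁴ + 4⁴ + 4⁴ = 1 + 0 + 1 + 256 + 256 = 514
514 = (4,0,2,4)_5 → 4⁴ + 0⁴ + 2⁴ + 4⁴ = 256 + 0 + 16 + 256 = 528
528 = (4,1,0,3)_5 → 4⁴ + 1⁴ + 0⁴ + 3⁴ = 256 + 1 + 0 + 81 = 338
338 = (2,3,2,3)_5 → 2⁴ + 3⁴ + 2⁴ + 3⁴ = 16 + 81 + 16 + 81 = 194
194 = (1,2,3,4)_5 → 1⁴ + 2⁴ + 3⁴ + 4⁴ = 1 + 16 + 81 + 256 = 354
354 = (2,4,0,4)_5 → 2⁴ + 4⁴ + 0⁴ + 4⁴ = 16 + 256 + 0 + 256 = 528  — 528 already appeared earlier.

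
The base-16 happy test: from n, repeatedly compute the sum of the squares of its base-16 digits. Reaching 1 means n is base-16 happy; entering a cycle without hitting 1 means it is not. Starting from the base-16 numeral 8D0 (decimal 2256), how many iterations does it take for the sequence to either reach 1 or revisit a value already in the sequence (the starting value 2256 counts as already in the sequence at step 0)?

11

2256 = (8,13,0)_16 → 8² + 13² + 0² = 233
233 = (14,9)_16 → 14² + 9² = 277
277 = (1,1,5)_16 → 1² + 1² + 5² = 27
27 = (1,11)_16 → 1² + 11² = 122
122 = (7,10)_16 → 7² + 10² = 149
149 = (9,5)_16 → 9² + 5² = 106
106 = (6,10)_16 → 6² + 10² = 136
136 = (8,8)_16 → 8² + 8² = 128
128 = (8,0)_16 → 8² + 0² = 64
64 = (4,0)_16 → 4² + 0² = 16
16 = (1,0)_16 → 1² + 0² = 1  — reached 1.
That took 11 steps.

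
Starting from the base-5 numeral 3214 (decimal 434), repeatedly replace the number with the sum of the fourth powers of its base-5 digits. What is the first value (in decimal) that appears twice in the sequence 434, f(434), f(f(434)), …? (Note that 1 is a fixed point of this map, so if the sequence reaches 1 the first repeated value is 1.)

434 = (3,2,1,4)_5 → 354
354 = (2,4,0,4)_5 → 528
528 = (4,1,0,3)_5 → 338
338 = (2,3,2,3)_5 → 194
194 = (1,2,3,4)_5 → 354  — 354 already appeared earlier.

354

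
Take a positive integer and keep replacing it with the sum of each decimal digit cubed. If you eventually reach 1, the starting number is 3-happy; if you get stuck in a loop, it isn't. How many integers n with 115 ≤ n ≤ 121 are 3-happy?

1

115: 115 → 127 → 352 → 160 → 217 → 352  — not 3-happy
116: 116 → 218 → 521 → 134 → 92 → 737 → 713 → 371 → 371  — not 3-happy
117: 117 → 345 → 216 → 225 → 141 → 66 → 432 → 99 → 1458 → 702 → 351 → 153 → 153  — not 3-happy
118: 118 → 514 → 190 → 730 → 370 → 370  — not 3-happy
119: 119 → 731 → 371 → 371  — not 3-happy
120: 120 → 9 → 729 → 1080 → 513 → 153 → 153  — not 3-happy
121: 121 → 10 → 1  — 3-happy
3-happy: 121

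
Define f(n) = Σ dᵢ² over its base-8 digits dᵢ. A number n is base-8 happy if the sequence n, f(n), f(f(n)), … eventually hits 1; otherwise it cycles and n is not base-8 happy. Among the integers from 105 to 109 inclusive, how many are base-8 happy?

1

105: 105 → 27 → 18 → 8 → 1  (reaches 1)
106: 106 → 30 → 45 → 50 → 40 → 25 → 10 → 5 → 25  (repeats 25)
107: 107 → 35 → 25 → 10 → 5 → 25  (repeats 25)
108: 108 → 42 → 29 → 34 → 20 → 20  (repeats 20)
109: 109 → 51 → 45 → 50 → 40 → 25 → 10 → 5 → 25  (repeats 25)
base-8 happy: 105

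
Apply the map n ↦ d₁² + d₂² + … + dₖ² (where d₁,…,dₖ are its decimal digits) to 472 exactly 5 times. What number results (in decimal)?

40

472 → 69
69 → 117
117 → 51
51 → 26
26 → 40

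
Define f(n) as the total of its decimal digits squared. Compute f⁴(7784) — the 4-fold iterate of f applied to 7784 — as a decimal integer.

7784 → 7² + 7² + 8² + 4² = 49 + 49 + 64 + 16 = 178
178 → 1² + 7² + 8² = 1 + 49 + 64 = 114
114 → 1² + 1² + 4² = 1 + 1 + 16 = 18
18 → 1² + 8² = 1 + 64 = 65

65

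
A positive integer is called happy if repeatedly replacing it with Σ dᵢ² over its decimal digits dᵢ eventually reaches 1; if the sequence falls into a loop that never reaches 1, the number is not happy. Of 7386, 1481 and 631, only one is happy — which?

7386: 7386 → 158 → 90 → 81 → 65 → 61 → 37 → 58 → 89 → 145 → 42 → 20 → 4 → 16 → 37  — repeats 37 (not happy)
1481: 1481 → 82 → 68 → 100 → 1  — reaches 1 (happy)
631: 631 → 46 → 52 → 29 → 85 → 89 → 145 → 42 → 20 → 4 → 16 → 37 → 58 → 89  — repeats 89 (not happy)

1481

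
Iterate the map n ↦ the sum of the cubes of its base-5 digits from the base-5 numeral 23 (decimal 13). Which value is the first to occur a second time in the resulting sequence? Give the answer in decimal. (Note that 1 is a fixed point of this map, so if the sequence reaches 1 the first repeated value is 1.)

13 = (2,3)_5 → 35
35 = (1,2,0)_5 → 9
9 = (1,4)_5 → 65
65 = (2,3,0)_5 → 35  — 35 already appeared earlier.

35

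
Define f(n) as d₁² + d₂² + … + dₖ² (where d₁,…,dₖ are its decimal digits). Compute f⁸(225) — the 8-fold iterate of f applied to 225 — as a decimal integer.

225 → 33
33 → 18
18 → 65
65 → 61
61 → 37
37 → 58
58 → 89
89 → 145

145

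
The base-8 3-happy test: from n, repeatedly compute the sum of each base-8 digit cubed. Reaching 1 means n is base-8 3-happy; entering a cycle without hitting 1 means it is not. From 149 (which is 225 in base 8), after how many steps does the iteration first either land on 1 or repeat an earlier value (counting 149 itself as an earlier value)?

11

149 = (2,2,5)_8 → 2³ + 2³ + 5³ = 141
141 = (2,1,5)_8 → 2³ + 1³ + 5³ = 134
134 = (2,0,6)_8 → 2³ + 0³ + 6³ = 224
224 = (3,4,0)_8 → 3³ + 4³ + 0³ = 91
91 = (1,3,3)_8 → 1³ + 3³ + 3³ = 55
55 = (6,7)_8 → 6³ + 7³ = 559
559 = (1,0,5,7)_8 → 1³ + 0³ + 5³ + 7³ = 469
469 = (7,2,5)_8 → 7³ + 2³ + 5³ = 476
476 = (7,3,4)_8 → 7³ + 3³ + 4³ = 434
434 = (6,6,2)_8 → 6³ + 6³ + 2³ = 440
440 = (6,7,0)_8 → 6³ + 7³ + 0³ = 559  — 559 repeats.
That took 11 steps.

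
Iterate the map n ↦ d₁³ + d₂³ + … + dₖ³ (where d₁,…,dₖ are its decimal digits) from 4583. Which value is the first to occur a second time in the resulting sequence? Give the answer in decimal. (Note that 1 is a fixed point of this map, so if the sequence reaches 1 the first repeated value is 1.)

4583 → 4³ + 5³ + 8³ + 3³ = 728
728 → 7³ + 2³ + 8³ = 863
863 → 8³ + 6³ + 3³ = 755
755 → 7³ + 5³ + 5³ = 593
593 → 5³ + 9³ + 3³ = 881
881 → 8³ + 8³ + 1³ = 1025
1025 → 1³ + 0³ + 2³ + 5³ = 134
134 → 1³ + 3³ + 4³ = 92
92 → 9³ + 2³ = 737
737 → 7³ + 3³ + 7³ = 713
713 → 7³ + 1³ + 3³ = 371
371 → 3³ + 7³ + 1³ = 371  — 371 already appeared earlier.

371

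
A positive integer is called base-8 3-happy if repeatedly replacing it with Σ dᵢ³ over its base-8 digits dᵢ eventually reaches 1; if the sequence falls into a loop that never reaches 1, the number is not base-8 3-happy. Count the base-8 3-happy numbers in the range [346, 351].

2

346: 346 → 160 → 72 → 2 → 8 → 1  — base-8 3-happy
347: 347 → 179 → 251 → 397 → 342 → 349 → 277 → 197 → 152 → 35 → 91 → 55 → 559 → 469 → 476 → 434 → 440 → 559  — not base-8 3-happy
348: 348 → 216 → 54 → 432 → 432  — not base-8 3-happy
349: 349 → 277 → 197 → 152 → 35 → 91 → 55 → 559 → 469 → 476 → 434 → 440 → 559  — not base-8 3-happy
350: 350 → 368 → 341 → 258 → 72 → 2 → 8 → 1  — base-8 3-happy
351: 351 → 495 → 811 → 217 → 55 → 559 → 469 → 476 → 434 → 440 → 559  — not base-8 3-happy
base-8 3-happy: 346, 350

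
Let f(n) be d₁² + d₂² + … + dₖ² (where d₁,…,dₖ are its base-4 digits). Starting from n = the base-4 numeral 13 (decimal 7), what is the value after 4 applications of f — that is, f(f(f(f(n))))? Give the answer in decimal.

7 = (1,3)_4 → 10
10 = (2,2)_4 → 8
8 = (2,0)_4 → 4
4 = (1,0)_4 → 1

1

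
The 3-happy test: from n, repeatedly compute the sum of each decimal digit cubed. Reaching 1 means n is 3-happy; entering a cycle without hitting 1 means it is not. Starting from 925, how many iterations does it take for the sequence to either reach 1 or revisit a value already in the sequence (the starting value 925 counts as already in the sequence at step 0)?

925 → 9³ + 2³ + 5³ = 729 + 8 + 125 = 862
862 → 8³ + 6³ + 2³ = 512 + 216 + 8 = 736
736 → 7³ + 3³ + 6³ = 343 + 27 + 216 = 586
586 → 5³ + 8³ + 6³ = 125 + 512 + 216 = 853
853 → 8³ + 5³ + 3³ = 512 + 125 + 27 = 664
664 → 6³ + 6³ + 4³ = 216 + 216 + 64 = 496
496 → 4³ + 9³ + 6³ = 64 + 729 + 216 = 1009
1009 → 1³ + 0³ + 0³ + 9³ = 1 + 0 + 0 + 729 = 730
730 → 7³ + 3³ + 0³ = 343 + 27 + 0 = 370
370 → 3³ + 7³ + 0³ = 27 + 343 + 0 = 370  — 370 repeats.
That took 10 steps.

10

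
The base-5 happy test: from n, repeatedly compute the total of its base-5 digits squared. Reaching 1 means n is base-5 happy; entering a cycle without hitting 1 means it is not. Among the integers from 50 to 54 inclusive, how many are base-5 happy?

50: 50 → 4 → 16 → 10 → 4  (repeats 4)
51: 51 → 5 → 1  (reaches 1)
52: 52 → 8 → 10 → 4 → 16 → 10  (repeats 10)
53: 53 → 13 → 13  (repeats 13)
54: 54 → 20 → 16 → 10 → 4 → 16  (repeats 16)
base-5 happy: 51

1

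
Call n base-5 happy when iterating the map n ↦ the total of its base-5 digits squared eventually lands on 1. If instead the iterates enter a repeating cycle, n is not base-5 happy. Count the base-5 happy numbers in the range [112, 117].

112: 112 → 24 → 32 → 6 → 2 → 4 → 16 → 10 → 4  (repeats 4)
113: 113 → 29 → 17 → 13 → 13  (repeats 13)
114: 114 → 36 → 6 → 2 → 4 → 16 → 10 → 4  (repeats 4)
115: 115 → 25 → 1  (reaches 1)
116: 116 → 26 → 2 → 4 → 16 → 10 → 4  (repeats 4)
117: 117 → 29 → 17 → 13 → 13  (repeats 13)
base-5 happy: 115

1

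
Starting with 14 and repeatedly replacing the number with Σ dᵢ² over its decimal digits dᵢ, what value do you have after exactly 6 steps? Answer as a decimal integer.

14 → 1² + 4² = 17
17 → 1² + 7² = 50
50 → 5² + 0² = 25
25 → 2² + 5² = 29
29 → 2² + 9² = 85
85 → 8² + 5² = 89

89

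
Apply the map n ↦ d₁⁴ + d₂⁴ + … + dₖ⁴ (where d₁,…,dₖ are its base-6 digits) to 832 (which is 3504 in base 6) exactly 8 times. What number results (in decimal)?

114

832 = (3,5,0,4)_6 → 3⁴ + 5⁴ + 0⁴ + 4⁴ = 81 + 625 + 0 + 256 = 962
962 = (4,2,4,2)_6 → 4⁴ + 2⁴ + 4⁴ + 2⁴ = 256 + 16 + 256 + 16 = 544
544 = (2,3,0,4)_6 → 2⁴ + 3⁴ + 0⁴ + 4⁴ = 16 + 81 + 0 + 256 = 353
353 = (1,3,4,5)_6 → 1⁴ + 3⁴ + 4⁴ + 5⁴ = 1 + 81 + 256 + 625 = 963
963 = (4,2,4,3)_6 → 4⁴ + 2⁴ + 4⁴ + 3⁴ = 256 + 16 + 256 + 81 = 609
609 = (2,4,5,3)_6 → 2⁴ + 4⁴ + 5⁴ + 3⁴ = 16 + 256 + 625 + 81 = 978
978 = (4,3,1,0)_6 → 4⁴ + 3⁴ + 1⁴ + 0⁴ = 256 + 81 + 1 + 0 = 338
338 = (1,3,2,2)_6 → 1⁴ + 3⁴ + 2⁴ + 2⁴ = 1 + 81 + 16 + 16 = 114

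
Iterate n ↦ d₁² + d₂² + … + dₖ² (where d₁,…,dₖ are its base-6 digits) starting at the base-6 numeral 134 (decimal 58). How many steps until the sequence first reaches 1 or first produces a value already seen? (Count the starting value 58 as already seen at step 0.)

9

58 = (1,3,4)_6 → 1² + 3² + 4² = 26
26 = (4,2)_6 → 4² + 2² = 20
20 = (3,2)_6 → 3² + 2² = 13
13 = (2,1)_6 → 2² + 1² = 5
5 = (5)_6 → 5² = 25
25 = (4,1)_6 → 4² + 1² = 17
17 = (2,5)_6 → 2² + 5² = 29
29 = (4,5)_6 → 4² + 5² = 41
41 = (1,0,5)_6 → 1² + 0² + 5² = 26  — 26 repeats.
That took 9 steps.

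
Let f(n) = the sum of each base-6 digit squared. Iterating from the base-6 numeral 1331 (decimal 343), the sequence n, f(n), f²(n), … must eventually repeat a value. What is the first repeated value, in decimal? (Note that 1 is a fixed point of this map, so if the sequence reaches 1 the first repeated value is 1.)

20

343 = (1,3,3,1)_6 → 1² + 3² + 3² + 1² = 20
20 = (3,2)_6 → 3² + 2² = 13
13 = (2,1)_6 → 2² + 1² = 5
5 = (5)_6 → 5² = 25
25 = (4,1)_6 → 4² + 1² = 17
17 = (2,5)_6 → 2² + 5² = 29
29 = (4,5)_6 → 4² + 5² = 41
41 = (1,0,5)_6 → 1² + 0² + 5² = 26
26 = (4,2)_6 → 4² + 2² = 20  — 20 already appeared earlier.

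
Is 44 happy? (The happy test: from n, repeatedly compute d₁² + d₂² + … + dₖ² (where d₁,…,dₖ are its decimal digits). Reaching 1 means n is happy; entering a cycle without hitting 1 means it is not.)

44 → 4² + 4² = 32
32 → 3² + 2² = 13
13 → 1² + 3² = 10
10 → 1² + 0² = 1  — reached 1.

happy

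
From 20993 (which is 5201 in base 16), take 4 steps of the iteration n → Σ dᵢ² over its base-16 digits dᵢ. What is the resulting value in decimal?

20993 = (5,2,0,1)_16 → 5² + 2² + 0² + 1² = 30
30 = (1,14)_16 → 1² + 14² = 197
197 = (12,5)_16 → 12² + 5² = 169
169 = (10,9)_16 → 10² + 9² = 181

181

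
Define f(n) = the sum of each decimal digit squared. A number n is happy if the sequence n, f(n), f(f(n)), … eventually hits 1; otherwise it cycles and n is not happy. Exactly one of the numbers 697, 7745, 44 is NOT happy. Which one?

697: 697 → 166 → 73 → 58 → 89 → 145 → 42 → 20 → 4 → 16 → 37 → 58  — repeats 58 (not happy)
7745: 7745 → 139 → 91 → 82 → 68 → 100 → 1  — reaches 1 (happy)
44: 44 → 32 → 13 → 10 → 1  — reaches 1 (happy)

697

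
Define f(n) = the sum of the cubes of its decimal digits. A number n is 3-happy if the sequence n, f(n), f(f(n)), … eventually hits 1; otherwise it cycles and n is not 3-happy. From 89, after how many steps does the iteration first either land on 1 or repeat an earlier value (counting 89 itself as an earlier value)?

89 → 8³ + 9³ = 1241
1241 → 1³ + 2³ + 4³ + 1³ = 74
74 → 7³ + 4³ = 407
407 → 4³ + 0³ + 7³ = 407  — 407 repeats.
That took 4 steps.

4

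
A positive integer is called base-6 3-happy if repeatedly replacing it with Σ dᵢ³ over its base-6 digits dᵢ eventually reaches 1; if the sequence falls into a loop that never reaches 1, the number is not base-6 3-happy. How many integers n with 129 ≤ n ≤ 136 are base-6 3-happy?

129: 129 → 81 → 36 → 1  — base-6 3-happy
130: 130 → 118 → 92 → 43 → 3 → 27 → 91 → 36 → 1  — base-6 3-happy
131: 131 → 179 → 314 → 81 → 36 → 1  — base-6 3-happy
132: 132 → 91 → 36 → 1  — base-6 3-happy
133: 133 → 92 → 43 → 3 → 27 → 91 → 36 → 1  — base-6 3-happy
134: 134 → 99 → 99  — not base-6 3-happy
135: 135 → 118 → 92 → 43 → 3 → 27 → 91 → 36 → 1  — base-6 3-happy
136: 136 → 155 → 190 → 190  — not base-6 3-happy
base-6 3-happy: 129, 130, 131, 132, 133, 135

6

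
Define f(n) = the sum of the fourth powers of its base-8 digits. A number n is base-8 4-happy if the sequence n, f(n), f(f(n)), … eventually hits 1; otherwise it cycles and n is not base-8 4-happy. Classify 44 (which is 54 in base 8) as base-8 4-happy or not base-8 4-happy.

44 = (5,4)_8 → 5⁴ + 4⁴ = 625 + 256 = 881
881 = (1,5,6,1)_8 → 1⁴ + 5⁴ + 6⁴ + 1⁴ = 1 + 625 + 1296 + 1 = 1923
1923 = (3,6,0,3)_8 → 3⁴ + 6⁴ + 0⁴ + 3⁴ = 81 + 1296 + 0 + 81 = 1458
1458 = (2,6,6,2)_8 → 2⁴ + 6⁴ + 6⁴ + 2⁴ = 16 + 1296 + 1296 + 16 = 2624
2624 = (5,1,0,0)_8 → 5⁴ + 1⁴ + 0⁴ + 0⁴ = 625 + 1 + 0 + 0 = 626
626 = (1,1,6,2)_8 → 1⁴ + 1⁴ + 6⁴ + 2⁴ = 1 + 1 + 1296 + 16 = 1314
1314 = (2,4,4,2)_8 → 2⁴ + 4⁴ + 4⁴ + 2⁴ = 16 + 256 + 256 + 16 = 544
544 = (1,0,4,0)_8 → 1⁴ + 0⁴ + 4⁴ + 0⁴ = 1 + 0 + 256 + 0 = 257
257 = (4,0,1)_8 → 4⁴ + 0⁴ + 1⁴ = 256 + 0 + 1 = 257  — 257 already seen; the sequence cycles without reaching 1.

not base-8 4-happy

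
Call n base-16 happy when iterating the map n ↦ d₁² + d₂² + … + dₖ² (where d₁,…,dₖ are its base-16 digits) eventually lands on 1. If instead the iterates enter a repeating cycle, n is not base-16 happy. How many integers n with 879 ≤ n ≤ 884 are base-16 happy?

2

879: 879 → 270 → 197 → 169 → 181 → 146 → 85 → 50 → 13 → 169  (repeats 169)
880: 880 → 58 → 109 → 205 → 313 → 91 → 146 → 85 → 50 → 13 → 169 → 181 → 146  (repeats 146)
881: 881 → 59 → 130 → 68 → 32 → 4 → 16 → 1  (reaches 1)
882: 882 → 62 → 205 → 313 → 91 → 146 → 85 → 50 → 13 → 169 → 181 → 146  (repeats 146)
883: 883 → 67 → 25 → 82 → 29 → 170 → 200 → 208 → 169 → 181 → 146 → 85 → 50 → 13 → 169  (repeats 169)
884: 884 → 74 → 116 → 65 → 17 → 2 → 4 → 16 → 1  (reaches 1)
base-16 happy: 881, 884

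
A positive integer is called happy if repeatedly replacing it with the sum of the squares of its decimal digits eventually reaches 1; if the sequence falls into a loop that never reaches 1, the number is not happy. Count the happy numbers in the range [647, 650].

1

647: 647 → 101 → 2 → 4 → 16 → 37 → 58 → 89 → 145 → 42 → 20 → 4  (repeats 4)
648: 648 → 116 → 38 → 73 → 58 → 89 → 145 → 42 → 20 → 4 → 16 → 37 → 58  (repeats 58)
649: 649 → 133 → 19 → 82 → 68 → 100 → 1  (reaches 1)
650: 650 → 61 → 37 → 58 → 89 → 145 → 42 → 20 → 4 → 16 → 37  (repeats 37)
happy: 649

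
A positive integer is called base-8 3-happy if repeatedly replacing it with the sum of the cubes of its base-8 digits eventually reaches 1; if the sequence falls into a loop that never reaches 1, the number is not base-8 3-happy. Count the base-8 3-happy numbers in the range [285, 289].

2

285: 285 → 216 → 54 → 432 → 432  — not base-8 3-happy
286: 286 → 307 → 307  — not base-8 3-happy
287: 287 → 434 → 440 → 559 → 469 → 476 → 434  — not base-8 3-happy
288: 288 → 128 → 8 → 1  — base-8 3-happy
289: 289 → 129 → 9 → 2 → 8 → 1  — base-8 3-happy
base-8 3-happy: 288, 289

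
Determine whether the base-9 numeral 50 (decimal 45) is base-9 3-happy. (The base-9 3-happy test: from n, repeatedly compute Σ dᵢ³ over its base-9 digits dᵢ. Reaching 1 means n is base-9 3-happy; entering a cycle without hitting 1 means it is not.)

base-9 3-happy

45 = (5,0)_9 → 125
125 = (1,4,8)_9 → 577
577 = (7,1,1)_9 → 345
345 = (4,2,3)_9 → 99
99 = (1,2,0)_9 → 9
9 = (1,0)_9 → 1  — reached 1.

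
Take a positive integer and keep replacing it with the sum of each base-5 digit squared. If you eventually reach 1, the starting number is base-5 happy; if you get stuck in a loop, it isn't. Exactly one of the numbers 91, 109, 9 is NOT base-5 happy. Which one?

9

91: 91 → 19 → 25 → 1  — reaches 1 (base-5 happy)
109: 109 → 33 → 11 → 5 → 1  — reaches 1 (base-5 happy)
9: 9 → 17 → 13 → 13  — repeats 13 (not base-5 happy)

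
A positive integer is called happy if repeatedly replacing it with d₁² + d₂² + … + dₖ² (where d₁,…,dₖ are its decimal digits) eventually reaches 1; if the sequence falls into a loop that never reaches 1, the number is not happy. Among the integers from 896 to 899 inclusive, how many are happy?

1

896: 896 → 181 → 66 → 72 → 53 → 34 → 25 → 29 → 85 → 89 → 145 → 42 → 20 → 4 → 16 → 37 → 58 → 89  (repeats 89)
897: 897 → 194 → 98 → 145 → 42 → 20 → 4 → 16 → 37 → 58 → 89 → 145  (repeats 145)
898: 898 → 209 → 85 → 89 → 145 → 42 → 20 → 4 → 16 → 37 → 58 → 89  (repeats 89)
899: 899 → 226 → 44 → 32 → 13 → 10 → 1  (reaches 1)
happy: 899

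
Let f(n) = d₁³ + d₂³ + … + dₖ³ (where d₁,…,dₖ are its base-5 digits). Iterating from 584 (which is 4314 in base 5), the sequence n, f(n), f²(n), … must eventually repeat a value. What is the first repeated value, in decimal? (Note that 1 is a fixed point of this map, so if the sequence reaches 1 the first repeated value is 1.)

28

584 = (4,3,1,4)_5 → 4³ + 3³ + 1³ + 4³ = 64 + 27 + 1 + 64 = 156
156 = (1,1,1,1)_5 → 1³ + 1³ + 1³ + 1³ = 1 + 1 + 1 + 1 = 4
4 = (4)_5 → 4³ = 64
64 = (2,2,4)_5 → 2³ + 2³ + 4³ = 8 + 8 + 64 = 80
80 = (3,1,0)_5 → 3³ + 1³ + 0³ = 27 + 1 + 0 = 28
28 = (1,0,3)_5 → 1³ + 0³ + 3³ = 1 + 0 + 27 = 28  — 28 already appeared earlier.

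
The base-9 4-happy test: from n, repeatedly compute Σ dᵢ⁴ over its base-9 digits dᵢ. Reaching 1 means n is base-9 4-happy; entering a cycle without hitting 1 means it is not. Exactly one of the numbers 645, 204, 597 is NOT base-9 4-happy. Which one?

645: 645 → 7793 → 5395 → 3363 → 2433 → 243 → 81 → 1  — reaches 1 (base-9 4-happy)
204: 204 → 1568 → 114 → 1378 → 4098 → 1956 → 1394 → 8194 → 290 → 722 → 8208 → 114  — repeats 114 (not base-9 4-happy)
597: 597 → 2563 → 3363 → 2433 → 243 → 81 → 1  — reaches 1 (base-9 4-happy)

204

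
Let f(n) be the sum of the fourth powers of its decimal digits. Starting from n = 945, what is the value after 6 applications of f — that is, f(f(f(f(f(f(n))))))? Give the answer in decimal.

945 → 9⁴ + 4⁴ + 5⁴ = 7442
7442 → 7⁴ + 4⁴ + 4⁴ + 2⁴ = 2929
2929 → 2⁴ + 9⁴ + 2⁴ + 9⁴ = 13154
13154 → 1⁴ + 3⁴ + 1⁴ + 5⁴ + 4⁴ = 964
964 → 9⁴ + 6⁴ + 4⁴ = 8113
8113 → 8⁴ + 1⁴ + 1⁴ + 3⁴ = 4179

4179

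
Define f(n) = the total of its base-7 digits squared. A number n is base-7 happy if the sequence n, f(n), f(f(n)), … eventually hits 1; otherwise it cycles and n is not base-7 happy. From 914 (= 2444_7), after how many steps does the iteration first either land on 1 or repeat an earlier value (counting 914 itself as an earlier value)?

3

914 = (2,4,4,4)_7 → 2² + 4² + 4² + 4² = 52
52 = (1,0,3)_7 → 1² + 0² + 3² = 10
10 = (1,3)_7 → 1² + 3² = 10  — 10 repeats.
That took 3 steps.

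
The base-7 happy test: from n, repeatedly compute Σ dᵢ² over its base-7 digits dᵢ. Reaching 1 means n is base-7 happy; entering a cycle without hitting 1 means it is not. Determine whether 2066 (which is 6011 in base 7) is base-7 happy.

2066 = (6,0,1,1)_7 → 6² + 0² + 1² + 1² = 36 + 0 + 1 + 1 = 38
38 = (5,3)_7 → 5² + 3² = 25 + 9 = 34
34 = (4,6)_7 → 4² + 6² = 16 + 36 = 52
52 = (1,0,3)_7 → 1² + 0² + 3² = 1 + 0 + 9 = 10
10 = (1,3)_7 → 1² + 3² = 1 + 9 = 10  — 10 already seen; the sequence cycles without reaching 1.

not base-7 happy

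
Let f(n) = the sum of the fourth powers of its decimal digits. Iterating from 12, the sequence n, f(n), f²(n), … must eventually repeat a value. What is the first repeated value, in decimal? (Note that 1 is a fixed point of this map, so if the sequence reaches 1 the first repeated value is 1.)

12 → 17
17 → 2402
2402 → 288
288 → 8208
8208 → 8208  — 8208 already appeared earlier.

8208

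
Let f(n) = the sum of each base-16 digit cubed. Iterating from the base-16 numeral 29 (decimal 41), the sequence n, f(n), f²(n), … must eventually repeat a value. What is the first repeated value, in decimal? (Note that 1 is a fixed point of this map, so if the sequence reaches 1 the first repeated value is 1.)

41 = (2,9)_16 → 2³ + 9³ = 737
737 = (2,14,1)_16 → 2³ + 14³ + 1³ = 2753
2753 = (10,12,1)_16 → 10³ + 12³ + 1³ = 2729
2729 = (10,10,9)_16 → 10³ + 10³ + 9³ = 2729  — 2729 already appeared earlier.

2729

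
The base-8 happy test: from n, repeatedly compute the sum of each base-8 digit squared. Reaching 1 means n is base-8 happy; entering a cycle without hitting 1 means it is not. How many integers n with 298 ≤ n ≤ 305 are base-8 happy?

298: 298 → 45 → 50 → 40 → 25 → 10 → 5 → 25  — not base-8 happy
299: 299 → 50 → 40 → 25 → 10 → 5 → 25  — not base-8 happy
300: 300 → 57 → 50 → 40 → 25 → 10 → 5 → 25  — not base-8 happy
301: 301 → 66 → 5 → 25 → 10 → 5  — not base-8 happy
302: 302 → 77 → 27 → 18 → 8 → 1  — base-8 happy
303: 303 → 90 → 14 → 37 → 41 → 26 → 13 → 26  — not base-8 happy
304: 304 → 52 → 52  — not base-8 happy
305: 305 → 53 → 61 → 74 → 6 → 36 → 32 → 16 → 4 → 16  — not base-8 happy
base-8 happy: 302

1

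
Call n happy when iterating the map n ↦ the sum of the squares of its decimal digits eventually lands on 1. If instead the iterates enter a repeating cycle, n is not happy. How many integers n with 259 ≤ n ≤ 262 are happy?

259: 259 → 110 → 2 → 4 → 16 → 37 → 58 → 89 → 145 → 42 → 20 → 4  (repeats 4)
260: 260 → 40 → 16 → 37 → 58 → 89 → 145 → 42 → 20 → 4 → 16  (repeats 16)
261: 261 → 41 → 17 → 50 → 25 → 29 → 85 → 89 → 145 → 42 → 20 → 4 → 16 → 37 → 58 → 89  (repeats 89)
262: 262 → 44 → 32 → 13 → 10 → 1  (reaches 1)
happy: 262

1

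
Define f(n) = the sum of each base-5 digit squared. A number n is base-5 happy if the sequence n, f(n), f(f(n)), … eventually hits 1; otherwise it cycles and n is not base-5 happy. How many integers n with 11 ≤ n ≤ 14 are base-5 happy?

11: 11 → 5 → 1  (reaches 1)
12: 12 → 8 → 10 → 4 → 16 → 10  (repeats 10)
13: 13 → 13  (repeats 13)
14: 14 → 20 → 16 → 10 → 4 → 16  (repeats 16)
base-5 happy: 11

1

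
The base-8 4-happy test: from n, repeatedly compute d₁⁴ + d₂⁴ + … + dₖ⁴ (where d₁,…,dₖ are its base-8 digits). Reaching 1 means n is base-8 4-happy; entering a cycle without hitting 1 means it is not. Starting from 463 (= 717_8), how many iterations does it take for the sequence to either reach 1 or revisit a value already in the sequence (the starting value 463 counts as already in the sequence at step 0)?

463 = (7,1,7)_8 → 7⁴ + 1⁴ + 7⁴ = 4803
4803 = (1,1,3,0,3)_8 → 1⁴ + 1⁴ + 3⁴ + 0⁴ + 3⁴ = 164
164 = (2,4,4)_8 → 2⁴ + 4⁴ + 4⁴ = 528
528 = (1,0,2,0)_8 → 1⁴ + 0⁴ + 2⁴ + 0⁴ = 17
17 = (2,1)_8 → 2⁴ + 1⁴ = 17  — 17 repeats.
That took 5 steps.

5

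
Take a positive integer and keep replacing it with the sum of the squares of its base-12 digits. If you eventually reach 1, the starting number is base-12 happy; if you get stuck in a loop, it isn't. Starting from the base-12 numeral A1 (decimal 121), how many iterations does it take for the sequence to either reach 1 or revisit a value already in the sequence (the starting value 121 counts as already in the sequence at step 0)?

7

121 = (10,1)_12 → 10² + 1² = 101
101 = (8,5)_12 → 8² + 5² = 89
89 = (7,5)_12 → 7² + 5² = 74
74 = (6,2)_12 → 6² + 2² = 40
40 = (3,4)_12 → 3² + 4² = 25
25 = (2,1)_12 → 2² + 1² = 5
5 = (5)_12 → 5² = 25  — 25 repeats.
That took 7 steps.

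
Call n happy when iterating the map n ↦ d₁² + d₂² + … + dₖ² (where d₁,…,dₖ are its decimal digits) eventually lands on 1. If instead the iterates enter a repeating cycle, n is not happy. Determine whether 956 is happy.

not happy

956 → 9² + 5² + 6² = 142
142 → 1² + 4² + 2² = 21
21 → 2² + 1² = 5
5 → 5² = 25
25 → 2² + 5² = 29
29 → 2² + 9² = 85
85 → 8² + 5² = 89
89 → 8² + 9² = 145
145 → 1² + 4² + 5² = 42
42 → 4² + 2² = 20
20 → 2² + 0² = 4
4 → 4² = 16
16 → 1² + 6² = 37
37 → 3² + 7² = 58
58 → 5² + 8² = 89  — 89 already seen; the sequence cycles without reaching 1.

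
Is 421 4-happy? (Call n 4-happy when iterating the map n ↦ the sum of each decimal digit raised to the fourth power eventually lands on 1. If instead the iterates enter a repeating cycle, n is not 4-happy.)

421 → 4⁴ + 2⁴ + 1⁴ = 256 + 16 + 1 = 273
273 → 2⁴ + 7⁴ + 3⁴ = 16 + 2401 + 81 = 2498
2498 → 2⁴ + 4⁴ + 9⁴ + 8⁴ = 16 + 256 + 6561 + 4096 = 10929
10929 → 1⁴ + 0⁴ + 9⁴ + 2⁴ + 9⁴ = 1 + 0 + 6561 + 16 + 6561 = 13139
13139 → 1⁴ + 3⁴ + 1⁴ + 3⁴ + 9⁴ = 1 + 81 + 1 + 81 + 6561 = 6725
6725 → 6⁴ + 7⁴ + 2⁴ + 5⁴ = 1296 + 2401 + 16 + 625 = 4338
4338 → 4⁴ + 3⁴ + 3⁴ + 8⁴ = 256 + 81 + 81 + 4096 = 4514
4514 → 4⁴ + 5⁴ + 1⁴ + 4⁴ = 256 + 625 + 1 + 256 = 1138
1138 → 1⁴ + 1⁴ + 3⁴ + 8⁴ = 1 + 1 + 81 + 4096 = 4179
4179 → 4⁴ + 1⁴ + 7⁴ + 9⁴ = 256 + 1 + 2401 + 6561 = 9219
9219 → 9⁴ + 2⁴ + 1⁴ + 9⁴ = 6561 + 16 + 1 + 6561 = 13139  — 13139 already seen; the sequence cycles without reaching 1.

not 4-happy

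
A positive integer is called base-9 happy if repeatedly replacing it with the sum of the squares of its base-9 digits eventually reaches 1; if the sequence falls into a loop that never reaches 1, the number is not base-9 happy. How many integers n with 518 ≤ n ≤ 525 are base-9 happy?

1

518: 518 → 70 → 98 → 66 → 58 → 52 → 74 → 68 → 74  — not base-9 happy
519: 519 → 81 → 1  — base-9 happy
520: 520 → 94 → 18 → 4 → 16 → 50 → 50  — not base-9 happy
521: 521 → 109 → 11 → 5 → 25 → 53 → 89 → 65 → 53  — not base-9 happy
522: 522 → 52 → 74 → 68 → 74  — not base-9 happy
523: 523 → 53 → 89 → 65 → 53  — not base-9 happy
524: 524 → 56 → 40 → 32 → 34 → 58 → 52 → 74 → 68 → 74  — not base-9 happy
525: 525 → 61 → 85 → 17 → 65 → 53 → 89 → 65  — not base-9 happy
base-9 happy: 519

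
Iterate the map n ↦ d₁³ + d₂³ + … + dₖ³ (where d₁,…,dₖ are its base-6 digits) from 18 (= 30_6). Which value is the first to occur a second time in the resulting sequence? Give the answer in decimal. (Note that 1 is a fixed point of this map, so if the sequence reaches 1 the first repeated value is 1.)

18 = (3,0)_6 → 3³ + 0³ = 27 + 0 = 27
27 = (4,3)_6 → 4³ + 3³ = 64 + 27 = 91
91 = (2,3,1)_6 → 2³ + 3³ + 1³ = 8 + 27 + 1 = 36
36 = (1,0,0)_6 → 1³ + 0³ + 0³ = 1 + 0 + 0 = 1  — reached the fixed point 1.
1 → 1, so 1 is the first repeated value.

1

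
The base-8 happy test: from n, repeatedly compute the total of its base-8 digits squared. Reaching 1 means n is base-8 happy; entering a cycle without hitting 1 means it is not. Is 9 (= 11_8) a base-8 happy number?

not base-8 happy

9 = (1,1)_8 → 1² + 1² = 1 + 1 = 2
2 = (2)_8 → 2² = 4
4 = (4)_8 → 4² = 16
16 = (2,0)_8 → 2² + 0² = 4 + 0 = 4  — 4 already seen; the sequence cycles without reaching 1.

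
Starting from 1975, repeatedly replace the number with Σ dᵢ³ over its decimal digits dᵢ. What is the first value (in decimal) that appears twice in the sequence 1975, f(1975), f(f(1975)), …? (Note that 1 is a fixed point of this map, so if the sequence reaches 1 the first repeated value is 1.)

1

1975 → 1198
1198 → 1243
1243 → 100
100 → 1  — reached the fixed point 1.
1 → 1, so 1 is the first repeated value.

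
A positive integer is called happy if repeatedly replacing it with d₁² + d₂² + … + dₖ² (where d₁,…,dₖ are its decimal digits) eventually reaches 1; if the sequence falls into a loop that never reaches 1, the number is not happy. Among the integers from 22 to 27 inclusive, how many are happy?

22: 22 → 8 → 64 → 52 → 29 → 85 → 89 → 145 → 42 → 20 → 4 → 16 → 37 → 58 → 89  — not happy
23: 23 → 13 → 10 → 1  — happy
24: 24 → 20 → 4 → 16 → 37 → 58 → 89 → 145 → 42 → 20  — not happy
25: 25 → 29 → 85 → 89 → 145 → 42 → 20 → 4 → 16 → 37 → 58 → 89  — not happy
26: 26 → 40 → 16 → 37 → 58 → 89 → 145 → 42 → 20 → 4 → 16  — not happy
27: 27 → 53 → 34 → 25 → 29 → 85 → 89 → 145 → 42 → 20 → 4 → 16 → 37 → 58 → 89  — not happy
happy: 23

1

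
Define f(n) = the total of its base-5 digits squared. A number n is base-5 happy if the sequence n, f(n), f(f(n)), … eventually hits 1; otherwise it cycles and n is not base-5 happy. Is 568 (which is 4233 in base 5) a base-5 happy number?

not base-5 happy

568 = (4,2,3,3)_5 → 4² + 2² + 3² + 3² = 16 + 4 + 9 + 9 = 38
38 = (1,2,3)_5 → 1² + 2² + 3² = 1 + 4 + 9 = 14
14 = (2,4)_5 → 2² + 4² = 4 + 16 = 20
20 = (4,0)_5 → 4² + 0² = 16 + 0 = 16
16 = (3,1)_5 → 3² + 1² = 9 + 1 = 10
10 = (2,0)_5 → 2² + 0² = 4 + 0 = 4
4 = (4)_5 → 4² = 16  — 16 already seen; the sequence cycles without reaching 1.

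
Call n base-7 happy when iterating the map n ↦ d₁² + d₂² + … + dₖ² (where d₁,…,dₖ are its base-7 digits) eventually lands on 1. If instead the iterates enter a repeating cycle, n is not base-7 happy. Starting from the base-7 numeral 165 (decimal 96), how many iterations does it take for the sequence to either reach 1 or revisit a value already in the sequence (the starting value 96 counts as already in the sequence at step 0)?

6

96 = (1,6,5)_7 → 62
62 = (1,1,6)_7 → 38
38 = (5,3)_7 → 34
34 = (4,6)_7 → 52
52 = (1,0,3)_7 → 10
10 = (1,3)_7 → 10  — 10 repeats.
That took 6 steps.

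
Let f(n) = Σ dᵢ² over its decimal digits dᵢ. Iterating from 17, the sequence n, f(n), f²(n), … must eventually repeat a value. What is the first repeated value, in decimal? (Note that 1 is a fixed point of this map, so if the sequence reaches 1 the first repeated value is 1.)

17 → 1² + 7² = 50
50 → 5² + 0² = 25
25 → 2² + 5² = 29
29 → 2² + 9² = 85
85 → 8² + 5² = 89
89 → 8² + 9² = 145
145 → 1² + 4² + 5² = 42
42 → 4² + 2² = 20
20 → 2² + 0² = 4
4 → 4² = 16
16 → 1² + 6² = 37
37 → 3² + 7² = 58
58 → 5² + 8² = 89  — 89 already appeared earlier.

89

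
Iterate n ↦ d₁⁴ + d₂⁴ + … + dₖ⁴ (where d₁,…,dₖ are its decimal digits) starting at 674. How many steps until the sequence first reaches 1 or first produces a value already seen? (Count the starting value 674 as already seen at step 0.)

674 → 6⁴ + 7⁴ + 4⁴ = 3953
3953 → 3⁴ + 9⁴ + 5⁴ + 3⁴ = 7348
7348 → 7⁴ + 3⁴ + 4⁴ + 8⁴ = 6834
6834 → 6⁴ + 8⁴ + 3⁴ + 4⁴ = 5729
5729 → 5⁴ + 7⁴ + 2⁴ + 9⁴ = 9603
9603 → 9⁴ + 6⁴ + 0⁴ + 3⁴ = 7938
7938 → 7⁴ + 9⁴ + 3⁴ + 8⁴ = 13139
13139 → 1⁴ + 3⁴ + 1⁴ + 3⁴ + 9⁴ = 6725
6725 → 6⁴ + 7⁴ + 2⁴ + 5⁴ = 4338
4338 → 4⁴ + 3⁴ + 3⁴ + 8⁴ = 4514
4514 → 4⁴ + 5⁴ + 1⁴ + 4⁴ = 1138
1138 → 1⁴ + 1⁴ + 3⁴ + 8⁴ = 4179
4179 → 4⁴ + 1⁴ + 7⁴ + 9⁴ = 9219
9219 → 9⁴ + 2⁴ + 1⁴ + 9⁴ = 13139  — 13139 repeats.
That took 14 steps.

14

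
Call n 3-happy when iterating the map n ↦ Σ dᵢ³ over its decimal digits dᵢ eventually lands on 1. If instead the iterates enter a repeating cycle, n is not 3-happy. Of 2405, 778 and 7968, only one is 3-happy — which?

778

2405: 2405 → 197 → 1073 → 371 → 371  — repeats 371 (not 3-happy)
778: 778 → 1198 → 1243 → 100 → 1  — reaches 1 (3-happy)
7968: 7968 → 1800 → 513 → 153 → 153  — repeats 153 (not 3-happy)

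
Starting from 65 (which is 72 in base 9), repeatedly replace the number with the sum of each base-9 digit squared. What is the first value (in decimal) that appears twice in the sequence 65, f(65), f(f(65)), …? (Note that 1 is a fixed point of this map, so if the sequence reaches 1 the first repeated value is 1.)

65 = (7,2)_9 → 7² + 2² = 49 + 4 = 53
53 = (5,8)_9 → 5² + 8² = 25 + 64 = 89
89 = (1,0,8)_9 → 1² + 0² + 8² = 1 + 0 + 64 = 65  — 65 already appeared earlier.

65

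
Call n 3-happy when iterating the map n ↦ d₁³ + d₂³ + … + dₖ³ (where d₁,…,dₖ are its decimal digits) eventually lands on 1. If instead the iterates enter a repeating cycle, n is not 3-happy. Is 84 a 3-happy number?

not 3-happy

84 → 8³ + 4³ = 512 + 64 = 576
576 → 5³ + 7³ + 6³ = 125 + 343 + 216 = 684
684 → 6³ + 8³ + 4³ = 216 + 512 + 64 = 792
792 → 7³ + 9³ + 2³ = 343 + 729 + 8 = 1080
1080 → 1³ + 0³ + 8³ + 0³ = 1 + 0 + 512 + 0 = 513
513 → 5³ + 1³ + 3³ = 125 + 1 + 27 = 153
153 → 1³ + 5³ + 3³ = 1 + 125 + 27 = 153  — 153 already seen; the sequence cycles without reaching 1.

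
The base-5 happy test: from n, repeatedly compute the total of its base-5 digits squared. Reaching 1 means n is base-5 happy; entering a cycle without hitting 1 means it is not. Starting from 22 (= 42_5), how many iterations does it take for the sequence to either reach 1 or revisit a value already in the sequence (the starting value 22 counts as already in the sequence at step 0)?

22 = (4,2)_5 → 4² + 2² = 20
20 = (4,0)_5 → 4² + 0² = 16
16 = (3,1)_5 → 3² + 1² = 10
10 = (2,0)_5 → 2² + 0² = 4
4 = (4)_5 → 4² = 16  — 16 repeats.
That took 5 steps.

5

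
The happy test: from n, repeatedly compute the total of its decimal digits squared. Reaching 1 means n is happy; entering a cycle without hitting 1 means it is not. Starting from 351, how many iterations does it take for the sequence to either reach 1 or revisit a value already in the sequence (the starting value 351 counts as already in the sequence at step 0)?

351 → 3² + 5² + 1² = 9 + 25 + 1 = 35
35 → 3² + 5² = 9 + 25 = 34
34 → 3² + 4² = 9 + 16 = 25
25 → 2² + 5² = 4 + 25 = 29
29 → 2² + 9² = 4 + 81 = 85
85 → 8² + 5² = 64 + 25 = 89
89 → 8² + 9² = 64 + 81 = 145
145 → 1² + 4² + 5² = 1 + 16 + 25 = 42
42 → 4² + 2² = 16 + 4 = 20
20 → 2² + 0² = 4 + 0 = 4
4 → 4² = 16
16 → 1² + 6² = 1 + 36 = 37
37 → 3² + 7² = 9 + 49 = 58
58 → 5² + 8² = 25 + 64 = 89  — 89 repeats.
That took 14 steps.

14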